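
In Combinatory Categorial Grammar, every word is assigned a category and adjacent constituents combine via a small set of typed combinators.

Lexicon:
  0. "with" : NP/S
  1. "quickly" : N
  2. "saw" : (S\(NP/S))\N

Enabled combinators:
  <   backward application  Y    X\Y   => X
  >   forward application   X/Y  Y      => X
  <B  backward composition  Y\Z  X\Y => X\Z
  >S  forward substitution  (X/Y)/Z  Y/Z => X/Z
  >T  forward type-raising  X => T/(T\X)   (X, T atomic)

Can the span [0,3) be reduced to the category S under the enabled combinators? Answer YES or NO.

YES

[0,3] S   <
  [0,1] "with" : NP/S
  [1,3] S\(NP/S)   <
    [1,2] "quickly" : N
    [2,3] "saw" : (S\(NP/S))\N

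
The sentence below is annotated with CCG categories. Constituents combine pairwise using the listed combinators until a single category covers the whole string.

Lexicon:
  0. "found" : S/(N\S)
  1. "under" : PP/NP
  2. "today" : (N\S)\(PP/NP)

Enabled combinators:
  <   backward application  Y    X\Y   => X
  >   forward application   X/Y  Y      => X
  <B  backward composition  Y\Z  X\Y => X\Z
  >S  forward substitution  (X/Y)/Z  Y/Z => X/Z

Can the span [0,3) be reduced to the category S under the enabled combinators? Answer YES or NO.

[0,3] S   >
  [0,1] "found" : S/(N\S)
  [1,3] N\S   <
    [1,2] "under" : PP/NP
    [2,3] "today" : (N\S)\(PP/NP)

YES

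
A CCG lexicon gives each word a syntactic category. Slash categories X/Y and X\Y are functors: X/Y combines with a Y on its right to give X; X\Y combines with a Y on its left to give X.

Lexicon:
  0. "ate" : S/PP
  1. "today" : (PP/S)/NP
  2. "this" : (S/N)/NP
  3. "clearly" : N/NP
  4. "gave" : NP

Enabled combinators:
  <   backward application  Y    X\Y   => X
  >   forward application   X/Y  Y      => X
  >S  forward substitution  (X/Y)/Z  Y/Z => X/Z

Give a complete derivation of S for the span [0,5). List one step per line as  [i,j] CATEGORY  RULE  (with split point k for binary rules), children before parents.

[0,1] S/PP  lex  "ate"
[1,2] (PP/S)/NP  lex  "today"
[2,3] (S/N)/NP  lex  "this"
[3,4] N/NP  lex  "clearly"
[2,4] S/NP  >S  k=3
[1,4] PP/NP  >S  k=2
[4,5] NP  lex  "gave"
[1,5] PP  >  k=4
[0,5] S  >  k=1

[0,5] S   >
  [0,1] "ate" : S/PP
  [1,5] PP   >
    [1,4] PP/NP   >S
      [1,2] "today" : (PP/S)/NP
      [2,4] S/NP   >S
        [2,3] "this" : (S/N)/NP
        [3,4] "clearly" : N/NP
    [4,5] "gave" : NP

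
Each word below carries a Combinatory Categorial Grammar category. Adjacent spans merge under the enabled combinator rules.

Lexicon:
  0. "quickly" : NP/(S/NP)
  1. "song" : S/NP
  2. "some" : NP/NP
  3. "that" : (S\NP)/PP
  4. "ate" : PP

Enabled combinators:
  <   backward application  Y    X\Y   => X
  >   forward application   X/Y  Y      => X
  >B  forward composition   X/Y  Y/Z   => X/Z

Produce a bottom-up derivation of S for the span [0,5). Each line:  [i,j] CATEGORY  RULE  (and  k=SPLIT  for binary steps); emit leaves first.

[0,5] S   <
  [0,3] NP   >
    [0,1] "quickly" : NP/(S/NP)
    [1,3] S/NP   >B
      [1,2] "song" : S/NP
      [2,3] "some" : NP/NP
  [3,5] S\NP   >
    [3,4] "that" : (S\NP)/PP
    [4,5] "ate" : PP

[0,1] NP/(S/NP)  lex  "quickly"
[1,2] S/NP  lex  "song"
[2,3] NP/NP  lex  "some"
[1,3] S/NP  >B  k=2
[0,3] NP  >  k=1
[3,4] (S\NP)/PP  lex  "that"
[4,5] PP  lex  "ate"
[3,5] S\NP  >  k=4
[0,5] S  <  k=3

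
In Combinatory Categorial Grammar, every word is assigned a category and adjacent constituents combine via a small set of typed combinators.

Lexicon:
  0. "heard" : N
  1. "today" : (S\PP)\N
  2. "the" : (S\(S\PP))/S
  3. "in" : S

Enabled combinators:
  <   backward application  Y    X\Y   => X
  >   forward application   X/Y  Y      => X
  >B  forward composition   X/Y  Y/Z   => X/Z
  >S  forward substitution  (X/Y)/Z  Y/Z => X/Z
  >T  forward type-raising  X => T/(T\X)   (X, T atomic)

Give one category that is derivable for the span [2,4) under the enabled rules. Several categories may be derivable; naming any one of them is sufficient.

S\(S\PP)

[0,4] S   <
  [0,2] S\PP   <
    [0,1] "heard" : N
    [1,2] "today" : (S\PP)\N
  [2,4] S\(S\PP)   >
    [2,3] "the" : (S\(S\PP))/S
    [3,4] "in" : S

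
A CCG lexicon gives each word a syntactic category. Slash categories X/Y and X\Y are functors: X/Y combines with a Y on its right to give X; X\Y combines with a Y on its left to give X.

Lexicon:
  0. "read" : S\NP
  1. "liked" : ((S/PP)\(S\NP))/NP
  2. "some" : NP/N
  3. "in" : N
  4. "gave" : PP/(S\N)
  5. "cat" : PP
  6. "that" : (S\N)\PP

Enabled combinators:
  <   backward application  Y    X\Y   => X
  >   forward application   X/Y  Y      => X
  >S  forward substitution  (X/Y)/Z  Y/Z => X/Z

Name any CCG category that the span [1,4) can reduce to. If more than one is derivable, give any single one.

(S/PP)\(S\NP)

[0,7] S   >
  [0,4] S/PP   <
    [0,1] "read" : S\NP
    [1,4] (S/PP)\(S\NP)   >
      [1,2] "liked" : ((S/PP)\(S\NP))/NP
      [2,4] NP   >
        [2,3] "some" : NP/N
        [3,4] "in" : N
  [4,7] PP   >
    [4,5] "gave" : PP/(S\N)
    [5,7] S\N   <
      [5,6] "cat" : PP
      [6,7] "that" : (S\N)\PP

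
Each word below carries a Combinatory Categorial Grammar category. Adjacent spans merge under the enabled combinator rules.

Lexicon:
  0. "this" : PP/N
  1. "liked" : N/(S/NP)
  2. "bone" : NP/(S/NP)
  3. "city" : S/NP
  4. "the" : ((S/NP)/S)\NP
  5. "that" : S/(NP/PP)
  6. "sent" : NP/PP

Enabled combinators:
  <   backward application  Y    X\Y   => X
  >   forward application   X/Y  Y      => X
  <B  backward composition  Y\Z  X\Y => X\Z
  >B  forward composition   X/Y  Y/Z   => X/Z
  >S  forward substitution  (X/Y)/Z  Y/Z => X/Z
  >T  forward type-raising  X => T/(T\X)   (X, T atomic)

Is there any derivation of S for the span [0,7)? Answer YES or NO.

NO

PP/N N/(S/NP) NP/(S/NP) S/NP ((S/NP)/S)\NP S/(NP/PP) NP/PP
CKY chart[0,7] = {N/(N\PP), NP/(NP\PP), PP, PP/(N\N), PP/(PP\PP), PP/(S\S), S/(S\PP)}; S ∉ chart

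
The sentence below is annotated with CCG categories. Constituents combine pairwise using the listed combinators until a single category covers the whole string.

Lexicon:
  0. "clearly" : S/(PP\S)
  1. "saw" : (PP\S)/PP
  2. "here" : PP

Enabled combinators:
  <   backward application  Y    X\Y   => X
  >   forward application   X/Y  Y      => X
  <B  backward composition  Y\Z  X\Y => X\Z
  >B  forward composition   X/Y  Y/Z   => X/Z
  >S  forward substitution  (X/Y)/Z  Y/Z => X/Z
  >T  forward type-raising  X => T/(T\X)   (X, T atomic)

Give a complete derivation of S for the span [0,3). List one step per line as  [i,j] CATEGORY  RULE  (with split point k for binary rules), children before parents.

[0,3] S   >
  [0,2] S/PP   >B
    [0,1] "clearly" : S/(PP\S)
    [1,2] "saw" : (PP\S)/PP
  [2,3] "here" : PP

[0,1] S/(PP\S)  lex  "clearly"
[1,2] (PP\S)/PP  lex  "saw"
[0,2] S/PP  >B  k=1
[2,3] PP  lex  "here"
[0,3] S  >  k=2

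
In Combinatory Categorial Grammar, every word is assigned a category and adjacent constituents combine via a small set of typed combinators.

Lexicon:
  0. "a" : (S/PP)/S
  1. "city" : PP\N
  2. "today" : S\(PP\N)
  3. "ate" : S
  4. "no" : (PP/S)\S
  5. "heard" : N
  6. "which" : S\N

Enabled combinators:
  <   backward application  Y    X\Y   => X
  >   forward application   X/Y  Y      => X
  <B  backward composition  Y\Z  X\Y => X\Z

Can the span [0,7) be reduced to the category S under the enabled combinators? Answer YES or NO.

[0,7] S   >
  [0,3] S/PP   >
    [0,1] "a" : (S/PP)/S
    [1,3] S   <
      [1,2] "city" : PP\N
      [2,3] "today" : S\(PP\N)
  [3,7] PP   >
    [3,5] PP/S   <
      [3,4] "ate" : S
      [4,5] "no" : (PP/S)\S
    [5,7] S   <
      [5,6] "heard" : N
      [6,7] "which" : S\N

YES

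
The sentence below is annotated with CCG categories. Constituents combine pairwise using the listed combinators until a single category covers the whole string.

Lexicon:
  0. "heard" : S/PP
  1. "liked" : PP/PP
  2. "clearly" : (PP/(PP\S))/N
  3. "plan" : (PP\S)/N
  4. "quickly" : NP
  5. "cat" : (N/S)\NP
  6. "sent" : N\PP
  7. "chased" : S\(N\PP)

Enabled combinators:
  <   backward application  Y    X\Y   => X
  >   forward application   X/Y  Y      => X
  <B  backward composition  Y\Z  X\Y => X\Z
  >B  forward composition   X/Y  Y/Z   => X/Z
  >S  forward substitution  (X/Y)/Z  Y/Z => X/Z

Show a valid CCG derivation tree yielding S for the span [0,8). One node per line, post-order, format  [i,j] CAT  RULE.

[0,1] S/PP  lex  "heard"
[1,2] PP/PP  lex  "liked"
[2,3] (PP/(PP\S))/N  lex  "clearly"
[3,4] (PP\S)/N  lex  "plan"
[2,4] PP/N  >S  k=3
[1,4] PP/N  >B  k=2
[4,5] NP  lex  "quickly"
[5,6] (N/S)\NP  lex  "cat"
[4,6] N/S  <  k=5
[6,7] N\PP  lex  "sent"
[7,8] S\(N\PP)  lex  "chased"
[6,8] S  <  k=7
[4,8] N  >  k=6
[1,8] PP  >  k=4
[0,8] S  >  k=1

[0,8] S   >
  [0,1] "heard" : S/PP
  [1,8] PP   >
    [1,4] PP/N   >B
      [1,2] "liked" : PP/PP
      [2,4] PP/N   >S
        [2,3] "clearly" : (PP/(PP\S))/N
        [3,4] "plan" : (PP\S)/N
    [4,8] N   >
      [4,6] N/S   <
        [4,5] "quickly" : NP
        [5,6] "cat" : (N/S)\NP
      [6,8] S   <
        [6,7] "sent" : N\PP
        [7,8] "chased" : S\(N\PP)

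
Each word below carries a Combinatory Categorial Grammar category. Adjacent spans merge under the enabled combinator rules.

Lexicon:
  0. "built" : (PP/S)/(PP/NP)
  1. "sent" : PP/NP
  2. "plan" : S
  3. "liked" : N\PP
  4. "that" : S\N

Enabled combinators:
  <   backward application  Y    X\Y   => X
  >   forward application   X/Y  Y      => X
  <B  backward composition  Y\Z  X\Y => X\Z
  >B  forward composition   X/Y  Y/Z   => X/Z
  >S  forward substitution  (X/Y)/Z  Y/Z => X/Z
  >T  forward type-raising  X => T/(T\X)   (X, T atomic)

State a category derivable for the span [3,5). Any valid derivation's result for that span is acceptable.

S\PP

[0,5] S   <
  [0,3] PP   >
    [0,2] PP/S   >
      [0,1] "built" : (PP/S)/(PP/NP)
      [1,2] "sent" : PP/NP
    [2,3] "plan" : S
  [3,5] S\PP   <B
    [3,4] "liked" : N\PP
    [4,5] "that" : S\N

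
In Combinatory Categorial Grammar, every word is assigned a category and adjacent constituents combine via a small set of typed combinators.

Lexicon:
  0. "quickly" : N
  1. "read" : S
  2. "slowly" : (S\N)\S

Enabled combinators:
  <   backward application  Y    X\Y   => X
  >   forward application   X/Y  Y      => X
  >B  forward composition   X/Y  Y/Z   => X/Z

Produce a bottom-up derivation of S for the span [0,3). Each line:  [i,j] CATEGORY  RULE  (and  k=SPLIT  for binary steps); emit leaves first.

[0,3] S   <
  [0,1] "quickly" : N
  [1,3] S\N   <
    [1,2] "read" : S
    [2,3] "slowly" : (S\N)\S

[0,1] N  lex  "quickly"
[1,2] S  lex  "read"
[2,3] (S\N)\S  lex  "slowly"
[1,3] S\N  <  k=2
[0,3] S  <  k=1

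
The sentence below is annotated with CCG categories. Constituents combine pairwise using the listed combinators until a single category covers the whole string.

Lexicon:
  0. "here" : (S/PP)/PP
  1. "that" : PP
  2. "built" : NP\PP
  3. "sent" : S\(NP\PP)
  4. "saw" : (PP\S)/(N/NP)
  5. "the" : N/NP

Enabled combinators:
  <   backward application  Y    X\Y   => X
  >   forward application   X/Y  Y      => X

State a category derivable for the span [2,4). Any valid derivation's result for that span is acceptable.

S

[0,6] S   >
  [0,2] S/PP   >
    [0,1] "here" : (S/PP)/PP
    [1,2] "that" : PP
  [2,6] PP   <
    [2,4] S   <
      [2,3] "built" : NP\PP
      [3,4] "sent" : S\(NP\PP)
    [4,6] PP\S   >
      [4,5] "saw" : (PP\S)/(N/NP)
      [5,6] "the" : N/NP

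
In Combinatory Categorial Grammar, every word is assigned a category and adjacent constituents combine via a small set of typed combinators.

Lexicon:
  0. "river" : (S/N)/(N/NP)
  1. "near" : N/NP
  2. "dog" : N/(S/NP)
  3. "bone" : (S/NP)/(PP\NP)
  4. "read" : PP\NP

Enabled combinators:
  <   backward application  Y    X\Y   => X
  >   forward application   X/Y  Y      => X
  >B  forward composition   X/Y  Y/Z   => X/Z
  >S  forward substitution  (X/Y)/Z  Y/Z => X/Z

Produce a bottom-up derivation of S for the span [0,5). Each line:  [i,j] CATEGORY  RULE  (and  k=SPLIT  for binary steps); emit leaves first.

[0,5] S   >
  [0,2] S/N   >
    [0,1] "river" : (S/N)/(N/NP)
    [1,2] "near" : N/NP
  [2,5] N   >
    [2,3] "dog" : N/(S/NP)
    [3,5] S/NP   >
      [3,4] "bone" : (S/NP)/(PP\NP)
      [4,5] "read" : PP\NP

[0,1] (S/N)/(N/NP)  lex  "river"
[1,2] N/NP  lex  "near"
[0,2] S/N  >  k=1
[2,3] N/(S/NP)  lex  "dog"
[3,4] (S/NP)/(PP\NP)  lex  "bone"
[4,5] PP\NP  lex  "read"
[3,5] S/NP  >  k=4
[2,5] N  >  k=3
[0,5] S  >  k=2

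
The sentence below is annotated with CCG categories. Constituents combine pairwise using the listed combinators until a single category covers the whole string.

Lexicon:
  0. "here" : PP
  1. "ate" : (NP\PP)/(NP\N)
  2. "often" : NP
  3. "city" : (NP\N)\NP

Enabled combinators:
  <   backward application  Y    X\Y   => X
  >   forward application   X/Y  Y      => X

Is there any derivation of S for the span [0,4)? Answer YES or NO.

PP (NP\PP)/(NP\N) NP (NP\N)\NP
CKY chart[0,4] = {NP}; S ∉ chart

NO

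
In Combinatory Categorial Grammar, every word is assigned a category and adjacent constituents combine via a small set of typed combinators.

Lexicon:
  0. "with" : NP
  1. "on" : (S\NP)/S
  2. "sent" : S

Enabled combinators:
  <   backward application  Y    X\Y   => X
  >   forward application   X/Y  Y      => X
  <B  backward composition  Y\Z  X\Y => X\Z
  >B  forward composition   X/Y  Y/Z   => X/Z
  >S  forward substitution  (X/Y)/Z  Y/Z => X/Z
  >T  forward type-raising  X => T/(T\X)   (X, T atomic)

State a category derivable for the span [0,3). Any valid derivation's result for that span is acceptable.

[0,3] S   <
  [0,1] "with" : NP
  [1,3] S\NP   >
    [1,2] "on" : (S\NP)/S
    [2,3] "sent" : S

S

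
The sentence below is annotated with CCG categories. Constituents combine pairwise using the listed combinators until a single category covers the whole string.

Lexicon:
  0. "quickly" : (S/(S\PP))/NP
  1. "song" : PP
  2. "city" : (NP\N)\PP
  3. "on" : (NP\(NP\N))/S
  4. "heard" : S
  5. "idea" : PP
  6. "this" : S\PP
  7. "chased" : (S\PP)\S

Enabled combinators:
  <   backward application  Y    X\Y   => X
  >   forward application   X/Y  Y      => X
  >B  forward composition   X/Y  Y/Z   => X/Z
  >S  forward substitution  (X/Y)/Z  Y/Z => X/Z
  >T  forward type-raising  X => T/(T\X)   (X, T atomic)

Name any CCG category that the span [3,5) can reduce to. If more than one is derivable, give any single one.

[0,8] S   >
  [0,5] S/(S\PP)   >
    [0,1] "quickly" : (S/(S\PP))/NP
    [1,5] NP   <
      [1,3] NP\N   <
        [1,2] "song" : PP
        [2,3] "city" : (NP\N)\PP
      [3,5] NP\(NP\N)   >
        [3,4] "on" : (NP\(NP\N))/S
        [4,5] "heard" : S
  [5,8] S\PP   <
    [5,7] S   <
      [5,6] "idea" : PP
      [6,7] "this" : S\PP
    [7,8] "chased" : (S\PP)\S

NP\(NP\N)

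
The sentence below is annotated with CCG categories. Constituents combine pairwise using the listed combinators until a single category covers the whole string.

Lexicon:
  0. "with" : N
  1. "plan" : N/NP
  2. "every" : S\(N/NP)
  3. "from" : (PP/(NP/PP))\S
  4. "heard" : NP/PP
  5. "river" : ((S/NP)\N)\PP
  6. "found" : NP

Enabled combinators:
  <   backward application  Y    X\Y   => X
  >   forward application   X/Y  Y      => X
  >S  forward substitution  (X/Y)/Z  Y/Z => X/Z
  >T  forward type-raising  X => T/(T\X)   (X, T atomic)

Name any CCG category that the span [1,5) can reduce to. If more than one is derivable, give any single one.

PP

[0,7] S   >
  [0,6] S/NP   <
    [0,1] "with" : N
    [1,6] (S/NP)\N   <
      [1,5] PP   >
        [1,4] PP/(NP/PP)   <
          [1,3] S   <
            [1,2] "plan" : N/NP
            [2,3] "every" : S\(N/NP)
          [3,4] "from" : (PP/(NP/PP))\S
        [4,5] "heard" : NP/PP
      [5,6] "river" : ((S/NP)\N)\PP
  [6,7] "found" : NP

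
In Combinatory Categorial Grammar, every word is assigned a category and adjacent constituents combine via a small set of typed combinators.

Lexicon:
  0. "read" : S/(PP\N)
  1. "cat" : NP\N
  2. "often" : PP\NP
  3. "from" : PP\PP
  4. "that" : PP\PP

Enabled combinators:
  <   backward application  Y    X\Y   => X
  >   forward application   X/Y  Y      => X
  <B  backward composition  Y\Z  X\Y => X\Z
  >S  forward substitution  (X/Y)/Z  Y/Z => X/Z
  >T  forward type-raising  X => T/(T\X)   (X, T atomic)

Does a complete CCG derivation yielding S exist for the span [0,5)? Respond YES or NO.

YES

[0,5] S   >
  [0,1] "read" : S/(PP\N)
  [1,5] PP\N   <B
    [1,3] PP\N   <B
      [1,2] "cat" : NP\N
      [2,3] "often" : PP\NP
    [3,5] PP\PP   <B
      [3,4] "from" : PP\PP
      [4,5] "that" : PP\PP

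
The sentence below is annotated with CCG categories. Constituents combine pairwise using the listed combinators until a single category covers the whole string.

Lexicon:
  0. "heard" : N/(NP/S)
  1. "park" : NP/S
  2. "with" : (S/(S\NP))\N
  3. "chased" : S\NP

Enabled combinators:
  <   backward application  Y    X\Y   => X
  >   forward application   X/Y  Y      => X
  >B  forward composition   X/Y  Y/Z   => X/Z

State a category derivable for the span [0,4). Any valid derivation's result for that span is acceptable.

[0,4] S   >
  [0,3] S/(S\NP)   <
    [0,2] N   >
      [0,1] "heard" : N/(NP/S)
      [1,2] "park" : NP/S
    [2,3] "with" : (S/(S\NP))\N
  [3,4] "chased" : S\NP

S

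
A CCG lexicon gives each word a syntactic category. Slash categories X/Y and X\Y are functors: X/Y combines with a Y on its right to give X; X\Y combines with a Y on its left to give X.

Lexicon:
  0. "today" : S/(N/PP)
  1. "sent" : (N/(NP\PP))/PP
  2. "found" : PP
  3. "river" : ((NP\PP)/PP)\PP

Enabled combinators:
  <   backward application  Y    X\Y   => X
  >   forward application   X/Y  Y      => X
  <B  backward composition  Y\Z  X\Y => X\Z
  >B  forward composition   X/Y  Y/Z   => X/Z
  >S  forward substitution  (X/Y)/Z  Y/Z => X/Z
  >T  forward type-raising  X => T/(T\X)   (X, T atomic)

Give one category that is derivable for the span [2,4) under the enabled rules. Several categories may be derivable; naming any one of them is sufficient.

(NP\PP)/PP

[0,4] S   >
  [0,1] "today" : S/(N/PP)
  [1,4] N/PP   >S
    [1,2] "sent" : (N/(NP\PP))/PP
    [2,4] (NP\PP)/PP   <
      [2,3] "found" : PP
      [3,4] "river" : ((NP\PP)/PP)\PP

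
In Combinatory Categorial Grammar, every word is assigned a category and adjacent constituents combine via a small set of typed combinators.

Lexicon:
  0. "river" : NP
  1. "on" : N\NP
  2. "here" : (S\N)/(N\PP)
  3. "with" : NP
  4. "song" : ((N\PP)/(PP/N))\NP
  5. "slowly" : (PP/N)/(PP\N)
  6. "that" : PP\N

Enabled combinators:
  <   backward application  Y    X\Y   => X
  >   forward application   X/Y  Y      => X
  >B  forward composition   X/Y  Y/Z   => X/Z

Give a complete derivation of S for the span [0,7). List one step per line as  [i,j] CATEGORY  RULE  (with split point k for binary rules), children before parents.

[0,1] NP  lex  "river"
[1,2] N\NP  lex  "on"
[0,2] N  <  k=1
[2,3] (S\N)/(N\PP)  lex  "here"
[3,4] NP  lex  "with"
[4,5] ((N\PP)/(PP/N))\NP  lex  "song"
[3,5] (N\PP)/(PP/N)  <  k=4
[5,6] (PP/N)/(PP\N)  lex  "slowly"
[6,7] PP\N  lex  "that"
[5,7] PP/N  >  k=6
[3,7] N\PP  >  k=5
[2,7] S\N  >  k=3
[0,7] S  <  k=2

[0,7] S   <
  [0,2] N   <
    [0,1] "river" : NP
    [1,2] "on" : N\NP
  [2,7] S\N   >
    [2,3] "here" : (S\N)/(N\PP)
    [3,7] N\PP   >
      [3,5] (N\PP)/(PP/N)   <
        [3,4] "with" : NP
        [4,5] "song" : ((N\PP)/(PP/N))\NP
      [5,7] PP/N   >
        [5,6] "slowly" : (PP/N)/(PP\N)
        [6,7] "that" : PP\N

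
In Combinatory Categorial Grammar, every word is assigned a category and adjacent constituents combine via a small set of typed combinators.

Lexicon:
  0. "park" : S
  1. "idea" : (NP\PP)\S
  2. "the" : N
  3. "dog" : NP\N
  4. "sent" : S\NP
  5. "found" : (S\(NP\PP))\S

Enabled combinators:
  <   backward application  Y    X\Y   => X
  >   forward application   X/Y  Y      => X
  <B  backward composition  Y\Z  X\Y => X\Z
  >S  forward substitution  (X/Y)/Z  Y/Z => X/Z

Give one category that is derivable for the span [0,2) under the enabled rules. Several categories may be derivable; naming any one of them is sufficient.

[0,6] S   <
  [0,2] NP\PP   <
    [0,1] "park" : S
    [1,2] "idea" : (NP\PP)\S
  [2,6] S\(NP\PP)   <
    [2,5] S   <
      [2,3] "the" : N
      [3,5] S\N   <B
        [3,4] "dog" : NP\N
        [4,5] "sent" : S\NP
    [5,6] "found" : (S\(NP\PP))\S

NP\PP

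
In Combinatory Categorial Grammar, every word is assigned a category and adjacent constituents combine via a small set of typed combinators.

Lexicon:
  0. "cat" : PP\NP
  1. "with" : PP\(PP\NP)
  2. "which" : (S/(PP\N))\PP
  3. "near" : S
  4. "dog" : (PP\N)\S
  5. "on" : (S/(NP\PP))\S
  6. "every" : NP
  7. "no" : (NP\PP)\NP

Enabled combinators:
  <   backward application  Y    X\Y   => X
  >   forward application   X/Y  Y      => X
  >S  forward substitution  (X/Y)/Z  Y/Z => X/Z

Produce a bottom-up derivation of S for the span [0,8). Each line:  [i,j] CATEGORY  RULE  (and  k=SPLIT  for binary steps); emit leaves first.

[0,8] S   >
  [0,6] S/(NP\PP)   <
    [0,5] S   >
      [0,3] S/(PP\N)   <
        [0,2] PP   <
          [0,1] "cat" : PP\NP
          [1,2] "with" : PP\(PP\NP)
        [2,3] "which" : (S/(PP\N))\PP
      [3,5] PP\N   <
        [3,4] "near" : S
        [4,5] "dog" : (PP\N)\S
    [5,6] "on" : (S/(NP\PP))\S
  [6,8] NP\PP   <
    [6,7] "every" : NP
    [7,8] "no" : (NP\PP)\NP

[0,1] PP\NP  lex  "cat"
[1,2] PP\(PP\NP)  lex  "with"
[0,2] PP  <  k=1
[2,3] (S/(PP\N))\PP  lex  "which"
[0,3] S/(PP\N)  <  k=2
[3,4] S  lex  "near"
[4,5] (PP\N)\S  lex  "dog"
[3,5] PP\N  <  k=4
[0,5] S  >  k=3
[5,6] (S/(NP\PP))\S  lex  "on"
[0,6] S/(NP\PP)  <  k=5
[6,7] NP  lex  "every"
[7,8] (NP\PP)\NP  lex  "no"
[6,8] NP\PP  <  k=7
[0,8] S  >  k=6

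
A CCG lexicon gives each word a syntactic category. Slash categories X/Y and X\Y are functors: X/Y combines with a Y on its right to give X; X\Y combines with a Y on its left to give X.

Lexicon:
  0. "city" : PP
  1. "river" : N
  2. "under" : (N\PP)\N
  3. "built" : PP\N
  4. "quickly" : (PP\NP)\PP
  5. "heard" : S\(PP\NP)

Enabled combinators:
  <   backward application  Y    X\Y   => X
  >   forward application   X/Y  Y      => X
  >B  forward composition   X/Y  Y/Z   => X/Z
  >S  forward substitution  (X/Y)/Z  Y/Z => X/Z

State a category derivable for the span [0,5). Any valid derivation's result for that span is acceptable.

PP\NP

[0,6] S   <
  [0,5] PP\NP   <
    [0,4] PP   <
      [0,3] N   <
        [0,1] "city" : PP
        [1,3] N\PP   <
          [1,2] "river" : N
          [2,3] "under" : (N\PP)\N
      [3,4] "built" : PP\N
    [4,5] "quickly" : (PP\NP)\PP
  [5,6] "heard" : S\(PP\NP)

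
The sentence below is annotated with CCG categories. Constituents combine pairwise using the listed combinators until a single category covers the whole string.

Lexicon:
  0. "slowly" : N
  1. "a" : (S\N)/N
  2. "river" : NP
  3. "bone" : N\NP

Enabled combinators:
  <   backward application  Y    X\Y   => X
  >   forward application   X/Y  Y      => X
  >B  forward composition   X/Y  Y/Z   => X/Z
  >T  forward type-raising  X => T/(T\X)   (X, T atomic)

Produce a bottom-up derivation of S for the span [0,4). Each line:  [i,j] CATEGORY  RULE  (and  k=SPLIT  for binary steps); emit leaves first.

[0,4] S   >
  [0,1] S/(S\N)   >T
    [0,1] "slowly" : N
  [1,4] S\N   >
    [1,2] "a" : (S\N)/N
    [2,4] N   <
      [2,3] "river" : NP
      [3,4] "bone" : N\NP

[0,1] N  lex  "slowly"
[0,1] S/(S\N)  >T
[1,2] (S\N)/N  lex  "a"
[2,3] NP  lex  "river"
[3,4] N\NP  lex  "bone"
[2,4] N  <  k=3
[1,4] S\N  >  k=2
[0,4] S  >  k=1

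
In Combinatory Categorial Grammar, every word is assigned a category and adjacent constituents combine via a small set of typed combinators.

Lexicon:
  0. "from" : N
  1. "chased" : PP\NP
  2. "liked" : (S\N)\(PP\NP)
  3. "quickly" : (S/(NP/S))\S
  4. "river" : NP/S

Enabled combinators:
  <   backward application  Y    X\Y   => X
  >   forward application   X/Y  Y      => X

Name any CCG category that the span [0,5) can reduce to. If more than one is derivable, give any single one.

[0,5] S   >
  [0,4] S/(NP/S)   <
    [0,3] S   <
      [0,1] "from" : N
      [1,3] S\N   <
        [1,2] "chased" : PP\NP
        [2,3] "liked" : (S\N)\(PP\NP)
    [3,4] "quickly" : (S/(NP/S))\S
  [4,5] "river" : NP/S

S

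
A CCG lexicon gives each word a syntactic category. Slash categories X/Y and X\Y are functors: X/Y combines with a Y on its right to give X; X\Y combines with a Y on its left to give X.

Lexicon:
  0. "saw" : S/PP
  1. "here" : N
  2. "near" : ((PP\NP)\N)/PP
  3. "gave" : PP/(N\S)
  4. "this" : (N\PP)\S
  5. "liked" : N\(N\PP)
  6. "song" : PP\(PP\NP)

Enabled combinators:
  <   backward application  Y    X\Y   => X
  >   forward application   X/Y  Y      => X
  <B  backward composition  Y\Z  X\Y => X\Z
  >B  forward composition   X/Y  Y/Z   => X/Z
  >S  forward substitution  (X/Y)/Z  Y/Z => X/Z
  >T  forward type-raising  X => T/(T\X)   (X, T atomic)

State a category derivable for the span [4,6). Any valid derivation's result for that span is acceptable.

[0,7] S   >
  [0,1] "saw" : S/PP
  [1,7] PP   <
    [1,2] "here" : N
    [2,7] PP\N   <B
      [2,6] (PP\NP)\N   >
        [2,3] "near" : ((PP\NP)\N)/PP
        [3,6] PP   >
          [3,4] "gave" : PP/(N\S)
          [4,6] N\S   <B
            [4,5] "this" : (N\PP)\S
            [5,6] "liked" : N\(N\PP)
      [6,7] "song" : PP\(PP\NP)

N\S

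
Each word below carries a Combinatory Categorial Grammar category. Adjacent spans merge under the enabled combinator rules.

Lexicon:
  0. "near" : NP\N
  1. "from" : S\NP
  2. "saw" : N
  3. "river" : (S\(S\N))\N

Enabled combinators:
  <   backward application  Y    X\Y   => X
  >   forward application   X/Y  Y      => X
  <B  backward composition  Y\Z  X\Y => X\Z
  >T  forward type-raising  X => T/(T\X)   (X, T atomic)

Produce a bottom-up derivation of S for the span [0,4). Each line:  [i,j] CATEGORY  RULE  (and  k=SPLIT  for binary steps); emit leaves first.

[0,4] S   <
  [0,2] S\N   <B
    [0,1] "near" : NP\N
    [1,2] "from" : S\NP
  [2,4] S\(S\N)   <
    [2,3] "saw" : N
    [3,4] "river" : (S\(S\N))\N

[0,1] NP\N  lex  "near"
[1,2] S\NP  lex  "from"
[0,2] S\N  <B  k=1
[2,3] N  lex  "saw"
[3,4] (S\(S\N))\N  lex  "river"
[2,4] S\(S\N)  <  k=3
[0,4] S  <  k=2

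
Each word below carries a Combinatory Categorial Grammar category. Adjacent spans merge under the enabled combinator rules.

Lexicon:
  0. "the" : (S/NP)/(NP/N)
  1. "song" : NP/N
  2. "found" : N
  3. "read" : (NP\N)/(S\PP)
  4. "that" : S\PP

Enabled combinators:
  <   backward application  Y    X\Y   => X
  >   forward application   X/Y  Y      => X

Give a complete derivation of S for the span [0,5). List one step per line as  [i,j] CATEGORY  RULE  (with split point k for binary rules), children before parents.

[0,5] S   >
  [0,2] S/NP   >
    [0,1] "the" : (S/NP)/(NP/N)
    [1,2] "song" : NP/N
  [2,5] NP   <
    [2,3] "found" : N
    [3,5] NP\N   >
      [3,4] "read" : (NP\N)/(S\PP)
      [4,5] "that" : S\PP

[0,1] (S/NP)/(NP/N)  lex  "the"
[1,2] NP/N  lex  "song"
[0,2] S/NP  >  k=1
[2,3] N  lex  "found"
[3,4] (NP\N)/(S\PP)  lex  "read"
[4,5] S\PP  lex  "that"
[3,5] NP\N  >  k=4
[2,5] NP  <  k=3
[0,5] S  >  k=2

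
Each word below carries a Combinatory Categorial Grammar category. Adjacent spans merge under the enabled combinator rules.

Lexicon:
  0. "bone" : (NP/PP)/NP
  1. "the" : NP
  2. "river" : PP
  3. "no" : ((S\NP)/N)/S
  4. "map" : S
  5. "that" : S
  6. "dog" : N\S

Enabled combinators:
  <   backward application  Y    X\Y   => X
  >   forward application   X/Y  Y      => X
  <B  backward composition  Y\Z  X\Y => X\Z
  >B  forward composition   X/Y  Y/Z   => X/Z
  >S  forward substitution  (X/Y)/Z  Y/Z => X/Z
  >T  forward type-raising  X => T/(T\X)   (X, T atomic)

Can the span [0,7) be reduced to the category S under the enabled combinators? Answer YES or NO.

YES

[0,7] S   <
  [0,3] NP   >
    [0,2] NP/PP   >
      [0,1] "bone" : (NP/PP)/NP
      [1,2] "the" : NP
    [2,3] "river" : PP
  [3,7] S\NP   >
    [3,5] (S\NP)/N   >
      [3,4] "no" : ((S\NP)/N)/S
      [4,5] "map" : S
    [5,7] N   <
      [5,6] "that" : S
      [6,7] "dog" : N\S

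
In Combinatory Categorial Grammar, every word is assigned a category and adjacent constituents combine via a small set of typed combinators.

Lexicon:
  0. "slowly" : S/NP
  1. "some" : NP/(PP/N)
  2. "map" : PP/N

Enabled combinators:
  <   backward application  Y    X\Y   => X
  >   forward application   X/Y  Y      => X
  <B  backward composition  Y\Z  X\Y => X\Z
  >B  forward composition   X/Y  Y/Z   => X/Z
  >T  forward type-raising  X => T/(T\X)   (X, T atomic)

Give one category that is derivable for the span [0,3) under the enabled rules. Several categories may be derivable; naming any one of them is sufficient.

S

[0,3] S   >
  [0,1] "slowly" : S/NP
  [1,3] NP   >
    [1,2] "some" : NP/(PP/N)
    [2,3] "map" : PP/N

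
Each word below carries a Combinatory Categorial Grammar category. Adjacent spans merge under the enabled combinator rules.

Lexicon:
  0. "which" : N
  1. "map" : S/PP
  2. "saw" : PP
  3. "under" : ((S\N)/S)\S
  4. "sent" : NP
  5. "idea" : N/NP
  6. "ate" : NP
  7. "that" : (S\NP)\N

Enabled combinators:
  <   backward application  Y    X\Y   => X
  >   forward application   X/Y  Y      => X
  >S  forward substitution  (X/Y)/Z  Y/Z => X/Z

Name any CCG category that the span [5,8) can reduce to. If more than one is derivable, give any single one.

S\NP

[0,8] S   <
  [0,1] "which" : N
  [1,8] S\N   >
    [1,4] (S\N)/S   <
      [1,3] S   >
        [1,2] "map" : S/PP
        [2,3] "saw" : PP
      [3,4] "under" : ((S\N)/S)\S
    [4,8] S   <
      [4,5] "sent" : NP
      [5,8] S\NP   <
        [5,7] N   >
          [5,6] "idea" : N/NP
          [6,7] "ate" : NP
        [7,8] "that" : (S\NP)\N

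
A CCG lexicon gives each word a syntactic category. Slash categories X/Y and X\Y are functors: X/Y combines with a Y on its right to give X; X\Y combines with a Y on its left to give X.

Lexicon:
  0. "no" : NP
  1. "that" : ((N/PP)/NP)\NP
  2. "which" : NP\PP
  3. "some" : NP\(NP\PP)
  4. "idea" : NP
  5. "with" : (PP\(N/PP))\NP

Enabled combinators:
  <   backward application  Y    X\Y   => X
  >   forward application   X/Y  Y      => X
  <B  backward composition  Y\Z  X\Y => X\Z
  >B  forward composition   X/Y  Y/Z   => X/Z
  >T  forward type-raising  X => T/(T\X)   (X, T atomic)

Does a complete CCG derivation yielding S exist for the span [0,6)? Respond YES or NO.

NP ((N/PP)/NP)\NP NP\PP NP\(NP\PP) NP (PP\(N/PP))\NP
CKY chart[0,6] = {N/(N\PP), NP/(NP\PP), PP, PP/(PP\PP), S/(S\PP)}; S ∉ chart

NO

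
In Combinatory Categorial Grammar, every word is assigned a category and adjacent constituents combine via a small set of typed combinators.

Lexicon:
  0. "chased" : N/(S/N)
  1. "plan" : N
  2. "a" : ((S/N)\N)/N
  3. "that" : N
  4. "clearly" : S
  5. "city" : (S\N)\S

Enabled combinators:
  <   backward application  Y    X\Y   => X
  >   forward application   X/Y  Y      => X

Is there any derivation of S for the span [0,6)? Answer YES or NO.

YES

[0,6] S   <
  [0,4] N   >
    [0,1] "chased" : N/(S/N)
    [1,4] S/N   <
      [1,2] "plan" : N
      [2,4] (S/N)\N   >
        [2,3] "a" : ((S/N)\N)/N
        [3,4] "that" : N
  [4,6] S\N   <
    [4,5] "clearly" : S
    [5,6] "city" : (S\N)\S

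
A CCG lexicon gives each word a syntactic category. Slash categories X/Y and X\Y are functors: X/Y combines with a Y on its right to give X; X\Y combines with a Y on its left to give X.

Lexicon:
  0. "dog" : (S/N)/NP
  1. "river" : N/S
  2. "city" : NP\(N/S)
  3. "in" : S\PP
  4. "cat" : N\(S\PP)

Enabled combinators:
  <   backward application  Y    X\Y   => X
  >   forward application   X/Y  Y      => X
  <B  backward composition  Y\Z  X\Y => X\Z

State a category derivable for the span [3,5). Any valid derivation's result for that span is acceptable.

N

[0,5] S   >
  [0,3] S/N   >
    [0,1] "dog" : (S/N)/NP
    [1,3] NP   <
      [1,2] "river" : N/S
      [2,3] "city" : NP\(N/S)
  [3,5] N   <
    [3,4] "in" : S\PP
    [4,5] "cat" : N\(S\PP)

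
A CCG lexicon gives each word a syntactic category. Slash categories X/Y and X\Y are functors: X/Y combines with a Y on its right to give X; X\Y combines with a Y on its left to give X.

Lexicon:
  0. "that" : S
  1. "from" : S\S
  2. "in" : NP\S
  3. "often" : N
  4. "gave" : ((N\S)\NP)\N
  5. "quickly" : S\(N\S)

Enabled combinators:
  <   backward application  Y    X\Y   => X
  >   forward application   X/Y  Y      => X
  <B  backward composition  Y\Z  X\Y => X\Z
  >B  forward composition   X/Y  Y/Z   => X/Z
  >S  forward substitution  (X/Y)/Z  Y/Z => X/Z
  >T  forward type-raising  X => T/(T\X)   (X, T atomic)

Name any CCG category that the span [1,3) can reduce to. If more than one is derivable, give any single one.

NP\S

[0,6] S   <
  [0,5] N\S   <
    [0,3] NP   <
      [0,1] "that" : S
      [1,3] NP\S   <B
        [1,2] "from" : S\S
        [2,3] "in" : NP\S
    [3,5] (N\S)\NP   <
      [3,4] "often" : N
      [4,5] "gave" : ((N\S)\NP)\N
  [5,6] "quickly" : S\(N\S)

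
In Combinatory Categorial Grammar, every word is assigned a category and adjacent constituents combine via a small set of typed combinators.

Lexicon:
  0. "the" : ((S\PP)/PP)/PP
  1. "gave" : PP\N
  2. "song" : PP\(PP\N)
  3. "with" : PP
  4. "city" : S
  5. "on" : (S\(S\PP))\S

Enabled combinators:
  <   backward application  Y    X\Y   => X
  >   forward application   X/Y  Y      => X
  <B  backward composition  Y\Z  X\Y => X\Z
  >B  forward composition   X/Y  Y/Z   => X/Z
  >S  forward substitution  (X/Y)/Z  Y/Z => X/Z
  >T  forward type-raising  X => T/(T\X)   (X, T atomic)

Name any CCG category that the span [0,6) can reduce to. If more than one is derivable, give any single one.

[0,6] S   <
  [0,4] S\PP   >
    [0,3] (S\PP)/PP   >
      [0,1] "the" : ((S\PP)/PP)/PP
      [1,3] PP   <
        [1,2] "gave" : PP\N
        [2,3] "song" : PP\(PP\N)
    [3,4] "with" : PP
  [4,6] S\(S\PP)   <
    [4,5] "city" : S
    [5,6] "on" : (S\(S\PP))\S

S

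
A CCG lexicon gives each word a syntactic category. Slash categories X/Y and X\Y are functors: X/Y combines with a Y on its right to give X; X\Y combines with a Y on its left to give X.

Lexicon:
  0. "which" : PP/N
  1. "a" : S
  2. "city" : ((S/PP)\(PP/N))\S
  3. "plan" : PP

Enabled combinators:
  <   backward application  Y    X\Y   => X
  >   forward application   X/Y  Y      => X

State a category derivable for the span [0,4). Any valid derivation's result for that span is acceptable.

S

[0,4] S   >
  [0,3] S/PP   <
    [0,1] "which" : PP/N
    [1,3] (S/PP)\(PP/N)   <
      [1,2] "a" : S
      [2,3] "city" : ((S/PP)\(PP/N))\S
  [3,4] "plan" : PP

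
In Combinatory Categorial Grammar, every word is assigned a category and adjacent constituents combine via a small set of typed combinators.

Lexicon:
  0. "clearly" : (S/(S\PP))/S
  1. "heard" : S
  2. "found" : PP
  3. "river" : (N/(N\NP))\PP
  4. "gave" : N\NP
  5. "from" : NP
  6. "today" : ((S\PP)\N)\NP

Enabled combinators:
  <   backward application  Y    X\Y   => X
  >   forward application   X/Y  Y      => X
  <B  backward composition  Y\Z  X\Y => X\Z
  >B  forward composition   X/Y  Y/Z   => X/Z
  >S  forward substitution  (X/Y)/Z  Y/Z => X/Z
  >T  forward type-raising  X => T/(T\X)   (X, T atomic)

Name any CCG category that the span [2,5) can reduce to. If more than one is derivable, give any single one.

N

[0,7] S   >
  [0,2] S/(S\PP)   >
    [0,1] "clearly" : (S/(S\PP))/S
    [1,2] "heard" : S
  [2,7] S\PP   <
    [2,5] N   >
      [2,4] N/(N\NP)   <
        [2,3] "found" : PP
        [3,4] "river" : (N/(N\NP))\PP
      [4,5] "gave" : N\NP
    [5,7] (S\PP)\N   <
      [5,6] "from" : NP
      [6,7] "today" : ((S\PP)\N)\NP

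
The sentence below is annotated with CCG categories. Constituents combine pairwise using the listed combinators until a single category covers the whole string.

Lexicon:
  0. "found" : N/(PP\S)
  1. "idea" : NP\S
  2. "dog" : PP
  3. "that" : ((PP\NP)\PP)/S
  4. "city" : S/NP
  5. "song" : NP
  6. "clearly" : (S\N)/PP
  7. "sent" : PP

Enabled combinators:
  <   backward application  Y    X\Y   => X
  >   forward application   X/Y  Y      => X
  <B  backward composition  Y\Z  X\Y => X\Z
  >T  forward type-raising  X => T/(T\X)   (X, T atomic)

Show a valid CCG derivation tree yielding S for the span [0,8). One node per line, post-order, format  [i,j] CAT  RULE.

[0,8] S   <
  [0,6] N   >
    [0,1] "found" : N/(PP\S)
    [1,6] PP\S   <B
      [1,2] "idea" : NP\S
      [2,6] PP\NP   <
        [2,3] "dog" : PP
        [3,6] (PP\NP)\PP   >
          [3,4] "that" : ((PP\NP)\PP)/S
          [4,6] S   >
            [4,5] "city" : S/NP
            [5,6] "song" : NP
  [6,8] S\N   >
    [6,7] "clearly" : (S\N)/PP
    [7,8] "sent" : PP

[0,1] N/(PP\S)  lex  "found"
[1,2] NP\S  lex  "idea"
[2,3] PP  lex  "dog"
[3,4] ((PP\NP)\PP)/S  lex  "that"
[4,5] S/NP  lex  "city"
[5,6] NP  lex  "song"
[4,6] S  >  k=5
[3,6] (PP\NP)\PP  >  k=4
[2,6] PP\NP  <  k=3
[1,6] PP\S  <B  k=2
[0,6] N  >  k=1
[6,7] (S\N)/PP  lex  "clearly"
[7,8] PP  lex  "sent"
[6,8] S\N  >  k=7
[0,8] S  <  k=6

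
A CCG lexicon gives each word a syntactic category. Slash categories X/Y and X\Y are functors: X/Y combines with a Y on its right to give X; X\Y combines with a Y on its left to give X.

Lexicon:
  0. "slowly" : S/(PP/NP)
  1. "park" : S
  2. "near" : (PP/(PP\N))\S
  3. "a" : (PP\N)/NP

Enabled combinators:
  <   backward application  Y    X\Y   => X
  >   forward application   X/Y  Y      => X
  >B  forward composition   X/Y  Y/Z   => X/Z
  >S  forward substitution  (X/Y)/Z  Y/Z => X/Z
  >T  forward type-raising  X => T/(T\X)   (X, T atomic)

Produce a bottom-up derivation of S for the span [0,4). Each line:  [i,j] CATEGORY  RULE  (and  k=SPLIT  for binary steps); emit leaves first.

[0,1] S/(PP/NP)  lex  "slowly"
[1,2] S  lex  "park"
[2,3] (PP/(PP\N))\S  lex  "near"
[1,3] PP/(PP\N)  <  k=2
[3,4] (PP\N)/NP  lex  "a"
[1,4] PP/NP  >B  k=3
[0,4] S  >  k=1

[0,4] S   >
  [0,1] "slowly" : S/(PP/NP)
  [1,4] PP/NP   >B
    [1,3] PP/(PP\N)   <
      [1,2] "park" : S
      [2,3] "near" : (PP/(PP\N))\S
    [3,4] "a" : (PP\N)/NP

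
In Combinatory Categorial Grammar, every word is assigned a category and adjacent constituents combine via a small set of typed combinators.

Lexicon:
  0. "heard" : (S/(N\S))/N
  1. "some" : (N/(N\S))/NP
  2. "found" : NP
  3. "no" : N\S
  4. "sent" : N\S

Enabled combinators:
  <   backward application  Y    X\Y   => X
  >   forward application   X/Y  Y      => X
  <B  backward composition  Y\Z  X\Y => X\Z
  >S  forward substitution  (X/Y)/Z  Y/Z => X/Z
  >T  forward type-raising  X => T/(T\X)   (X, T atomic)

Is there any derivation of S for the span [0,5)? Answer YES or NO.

[0,5] S   >
  [0,4] S/(N\S)   >
    [0,1] "heard" : (S/(N\S))/N
    [1,4] N   >
      [1,3] N/(N\S)   >
        [1,2] "some" : (N/(N\S))/NP
        [2,3] "found" : NP
      [3,4] "no" : N\S
  [4,5] "sent" : N\S

YES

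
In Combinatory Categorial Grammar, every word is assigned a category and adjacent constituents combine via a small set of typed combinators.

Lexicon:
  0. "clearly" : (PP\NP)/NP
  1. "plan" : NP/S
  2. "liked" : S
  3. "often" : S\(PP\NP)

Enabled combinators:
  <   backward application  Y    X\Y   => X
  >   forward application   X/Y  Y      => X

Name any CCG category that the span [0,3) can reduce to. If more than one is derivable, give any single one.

[0,4] S   <
  [0,3] PP\NP   >
    [0,1] "clearly" : (PP\NP)/NP
    [1,3] NP   >
      [1,2] "plan" : NP/S
      [2,3] "liked" : S
  [3,4] "often" : S\(PP\NP)

PP\NP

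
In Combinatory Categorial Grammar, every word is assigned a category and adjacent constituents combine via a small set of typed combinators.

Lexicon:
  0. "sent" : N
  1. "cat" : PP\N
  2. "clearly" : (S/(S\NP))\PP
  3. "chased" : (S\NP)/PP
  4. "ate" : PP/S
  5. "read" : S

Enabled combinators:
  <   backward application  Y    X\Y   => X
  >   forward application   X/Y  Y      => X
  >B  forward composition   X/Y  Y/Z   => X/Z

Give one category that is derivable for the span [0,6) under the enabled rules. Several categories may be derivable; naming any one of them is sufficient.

S

[0,6] S   >
  [0,4] S/PP   >B
    [0,3] S/(S\NP)   <
      [0,2] PP   <
        [0,1] "sent" : N
        [1,2] "cat" : PP\N
      [2,3] "clearly" : (S/(S\NP))\PP
    [3,4] "chased" : (S\NP)/PP
  [4,6] PP   >
    [4,5] "ate" : PP/S
    [5,6] "read" : S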